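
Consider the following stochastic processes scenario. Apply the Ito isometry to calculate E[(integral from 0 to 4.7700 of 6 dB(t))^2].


By Ito isometry: E[(int f dB)^2] = int f^2 dt
= 6^2 * 4.7700
= 36 * 4.7700 = 171.7200

171.7200


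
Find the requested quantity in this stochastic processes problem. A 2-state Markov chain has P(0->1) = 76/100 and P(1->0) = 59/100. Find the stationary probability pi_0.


Stationary distribution: pi_0 = p10/(p01+p10), pi_1 = p01/(p01+p10)
p01 = 0.7600, p10 = 0.5900
pi_0 = 0.4370

0.4370


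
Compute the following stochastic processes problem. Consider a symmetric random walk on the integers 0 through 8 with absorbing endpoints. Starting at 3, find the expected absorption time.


For symmetric RW on 0,...,N with absorbing barriers, E(i) = i*(N-i)
E(3) = 3 * 5 = 15

15


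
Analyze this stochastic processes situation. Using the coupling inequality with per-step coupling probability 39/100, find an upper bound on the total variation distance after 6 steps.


TV distance bound <= (1-delta)^n
= (1 - 0.3900)^6
= 0.6100^6
= 0.0515

0.0515


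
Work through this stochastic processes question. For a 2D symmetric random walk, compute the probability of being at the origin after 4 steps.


P = C(4,2)^2 / 4^4
= 6^2 / 256
= 36 / 256
= 0.1406

0.1406


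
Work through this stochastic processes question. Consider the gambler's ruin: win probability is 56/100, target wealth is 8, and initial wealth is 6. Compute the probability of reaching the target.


Gambler's ruin formula:
r = q/p = 0.4400/0.5600 = 0.7857
P(win) = (1 - r^i)/(1 - r^N)
= (1 - 0.7857^6)/(1 - 0.7857^8)
= 0.8947

0.8947


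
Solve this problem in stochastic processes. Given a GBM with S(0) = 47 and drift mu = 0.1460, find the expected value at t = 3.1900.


E[S(t)] = S(0) * exp(mu * t)
= 47 * exp(0.1460 * 3.1900)
= 47 * 1.5932
= 74.8801

74.8801


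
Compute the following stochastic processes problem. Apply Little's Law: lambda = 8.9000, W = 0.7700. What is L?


Little's Law: L = lambda * W
= 8.9000 * 0.7700
= 6.8530

6.8530


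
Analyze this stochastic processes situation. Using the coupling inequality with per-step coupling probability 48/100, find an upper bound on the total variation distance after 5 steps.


TV distance bound <= (1-delta)^n
= (1 - 0.4800)^5
= 0.5200^5
= 0.0380

0.0380


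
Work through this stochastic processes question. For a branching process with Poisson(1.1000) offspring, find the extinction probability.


Since mu = 1.1000 > 1, extinction prob q < 1.
Solve s = exp(mu*(s-1)) iteratively.
q = 0.8239

0.8239


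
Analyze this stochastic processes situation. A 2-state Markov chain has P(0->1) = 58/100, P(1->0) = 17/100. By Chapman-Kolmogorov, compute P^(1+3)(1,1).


P^4 = P^1 * P^3
Computing via matrix multiplication of the transition matrix.
Entry (1,1) of P^4 = 0.7742

0.7742


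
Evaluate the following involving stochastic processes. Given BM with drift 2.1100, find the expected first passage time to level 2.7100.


Expected first passage time = a/mu
= 2.7100/2.1100
= 1.2844

1.2844


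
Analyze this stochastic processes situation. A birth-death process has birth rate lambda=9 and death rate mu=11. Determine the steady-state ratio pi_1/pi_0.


For birth-death process, pi_n/pi_0 = (lambda/mu)^n
= (9/11)^1
= 0.8182

0.8182


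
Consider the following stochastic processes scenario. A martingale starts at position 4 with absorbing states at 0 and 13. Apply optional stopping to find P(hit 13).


By optional stopping theorem: E(M at tau) = M(0) = 4
P(hit 13)*13 + P(hit 0)*0 = 4
P(hit 13) = (4 - 0)/(13 - 0) = 4/13 = 0.3077

0.3077


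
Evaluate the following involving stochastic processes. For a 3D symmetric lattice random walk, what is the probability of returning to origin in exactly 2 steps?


P(return in 2 steps) = P(reverse first step) = 1/(2d)
= 1/6
= 0.1667

0.1667


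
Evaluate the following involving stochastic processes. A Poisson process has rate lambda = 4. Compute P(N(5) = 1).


P(N(t)=k) = (lambda*t)^k * exp(-lambda*t) / k!
lambda*t = 20
= 20^1 * exp(-20) / 1!
= 20 * 2.0612e-09 / 1
= 4.1223e-08

4.1223e-08


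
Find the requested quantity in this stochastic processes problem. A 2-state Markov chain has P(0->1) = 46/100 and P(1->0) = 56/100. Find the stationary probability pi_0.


Stationary distribution: pi_0 = p10/(p01+p10), pi_1 = p01/(p01+p10)
p01 = 0.4600, p10 = 0.5600
pi_0 = 0.5490

0.5490


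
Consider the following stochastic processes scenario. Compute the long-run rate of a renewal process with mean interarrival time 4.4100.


Long-run renewal rate = 1/E(X)
= 1/4.4100
= 0.2268

0.2268


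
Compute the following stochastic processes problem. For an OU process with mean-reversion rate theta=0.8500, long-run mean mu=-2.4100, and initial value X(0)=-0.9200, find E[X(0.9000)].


E[X(t)] = mu + (X(0) - mu)*exp(-theta*t)
= -2.4100 + (-0.9200 - -2.4100)*exp(-0.8500*0.9000)
= -2.4100 + 1.4900 * 0.4653
= -1.7167

-1.7167


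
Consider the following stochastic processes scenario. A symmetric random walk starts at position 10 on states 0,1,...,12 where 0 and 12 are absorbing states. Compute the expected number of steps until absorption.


For symmetric RW on 0,...,N with absorbing barriers, E(i) = i*(N-i)
E(10) = 10 * 2 = 20

20


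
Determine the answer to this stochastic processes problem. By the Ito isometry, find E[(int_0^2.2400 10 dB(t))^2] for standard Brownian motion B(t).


By Ito isometry: E[(int f dB)^2] = int f^2 dt
= 10^2 * 2.2400
= 100 * 2.2400 = 224.0000

224.0000


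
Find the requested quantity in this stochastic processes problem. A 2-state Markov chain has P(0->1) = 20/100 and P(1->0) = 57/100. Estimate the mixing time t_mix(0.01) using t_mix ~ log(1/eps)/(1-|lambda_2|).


lambda_2 = |1 - p01 - p10| = |1 - 0.2000 - 0.5700| = 0.2300
t_mix ~ log(1/eps)/(1 - |lambda_2|)
= log(100)/(1 - 0.2300) = 4.6052/0.7700
= 5.9807

5.9807


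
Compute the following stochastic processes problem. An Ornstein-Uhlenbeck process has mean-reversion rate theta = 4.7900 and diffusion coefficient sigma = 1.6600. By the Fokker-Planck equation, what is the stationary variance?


Stationary variance = sigma^2 / (2*theta)
= 1.6600^2 / (2*4.7900)
= 2.7556 / 9.5800
= 0.2876

0.2876


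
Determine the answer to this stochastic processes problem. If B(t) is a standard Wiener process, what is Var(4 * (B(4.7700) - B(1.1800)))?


Var(alpha*(B(t)-B(s))) = alpha^2 * (t-s)
= 4^2 * (4.7700 - 1.1800)
= 16 * 3.5900
= 57.4400

57.4400


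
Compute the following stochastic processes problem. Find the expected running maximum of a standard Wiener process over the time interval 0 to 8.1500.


E(max B(s)) = sqrt(2t/pi)
= sqrt(2*8.1500/pi)
= sqrt(5.1885)
= 2.2778

2.2778


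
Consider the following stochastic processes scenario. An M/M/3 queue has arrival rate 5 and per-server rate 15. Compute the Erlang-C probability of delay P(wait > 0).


a = lambda/mu = 0.3333
rho = a/c = 0.1111
Erlang-C formula applied:
C(c,a) = 0.0050

0.0050


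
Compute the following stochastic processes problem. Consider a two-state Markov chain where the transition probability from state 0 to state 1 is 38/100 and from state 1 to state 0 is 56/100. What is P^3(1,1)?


Computing P^3 by matrix multiplication.
P = [[0.6200, 0.3800], [0.5600, 0.4400]]
After raising P to the power 3:
P^3(1,1) = 0.4044

0.4044


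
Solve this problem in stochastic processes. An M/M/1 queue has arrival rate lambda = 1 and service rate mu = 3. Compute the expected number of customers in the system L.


rho = 1/3 = 0.3333
L = rho/(1-rho)
= 0.3333/0.6667
= 0.5000

0.5000


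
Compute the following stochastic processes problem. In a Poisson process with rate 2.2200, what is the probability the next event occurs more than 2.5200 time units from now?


P(X > t) = exp(-lambda * t)
= exp(-2.2200 * 2.5200)
= exp(-5.5944) = 0.0037

0.0037


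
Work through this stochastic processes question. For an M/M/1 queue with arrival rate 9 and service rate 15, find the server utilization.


rho = lambda/mu
= 9/15
= 0.6000

0.6000


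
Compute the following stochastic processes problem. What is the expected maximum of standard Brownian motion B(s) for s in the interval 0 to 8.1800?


E(max B(s)) = sqrt(2t/pi)
= sqrt(2*8.1800/pi)
= sqrt(5.2075)
= 2.2820

2.2820


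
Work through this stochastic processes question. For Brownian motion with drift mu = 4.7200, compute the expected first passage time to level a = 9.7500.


Expected first passage time = a/mu
= 9.7500/4.7200
= 2.0657

2.0657


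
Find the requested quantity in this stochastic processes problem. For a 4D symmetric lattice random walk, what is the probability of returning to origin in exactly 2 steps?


P(return in 2 steps) = P(reverse first step) = 1/(2d)
= 1/8
= 0.1250

0.1250


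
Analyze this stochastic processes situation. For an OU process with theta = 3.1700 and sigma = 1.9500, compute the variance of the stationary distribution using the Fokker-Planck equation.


Stationary variance = sigma^2 / (2*theta)
= 1.9500^2 / (2*3.1700)
= 3.8025 / 6.3400
= 0.5998

0.5998


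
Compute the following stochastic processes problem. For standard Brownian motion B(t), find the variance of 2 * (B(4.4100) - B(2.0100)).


Var(alpha*(B(t)-B(s))) = alpha^2 * (t-s)
= 2^2 * (4.4100 - 2.0100)
= 4 * 2.4000
= 9.6000

9.6000


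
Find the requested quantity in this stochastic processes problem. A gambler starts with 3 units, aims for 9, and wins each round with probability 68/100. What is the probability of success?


Gambler's ruin formula:
r = q/p = 0.3200/0.6800 = 0.4706
P(win) = (1 - r^i)/(1 - r^N)
= (1 - 0.4706^3)/(1 - 0.4706^9)
= 0.8968

0.8968


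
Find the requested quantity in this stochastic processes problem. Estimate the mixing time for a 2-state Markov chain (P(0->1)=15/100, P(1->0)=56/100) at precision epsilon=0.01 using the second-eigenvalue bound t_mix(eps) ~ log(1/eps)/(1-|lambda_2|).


lambda_2 = |1 - p01 - p10| = |1 - 0.1500 - 0.5600| = 0.2900
t_mix ~ log(1/eps)/(1 - |lambda_2|)
= log(100)/(1 - 0.2900) = 4.6052/0.7100
= 6.4862

6.4862


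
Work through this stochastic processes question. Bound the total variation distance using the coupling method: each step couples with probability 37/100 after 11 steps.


TV distance bound <= (1-delta)^n
= (1 - 0.3700)^11
= 0.6300^11
= 0.0062

0.0062


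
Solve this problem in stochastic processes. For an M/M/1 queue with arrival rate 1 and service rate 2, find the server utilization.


rho = lambda/mu
= 1/2
= 0.5000

0.5000


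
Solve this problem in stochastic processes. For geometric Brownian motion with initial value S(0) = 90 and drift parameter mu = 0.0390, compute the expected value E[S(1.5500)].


E[S(t)] = S(0) * exp(mu * t)
= 90 * exp(0.0390 * 1.5500)
= 90 * 1.0623
= 95.6083

95.6083


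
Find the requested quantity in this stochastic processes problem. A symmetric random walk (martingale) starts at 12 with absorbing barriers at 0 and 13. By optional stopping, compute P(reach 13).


By optional stopping theorem: E(M at tau) = M(0) = 12
P(hit 13)*13 + P(hit 0)*0 = 12
P(hit 13) = (12 - 0)/(13 - 0) = 12/13 = 0.9231

0.9231


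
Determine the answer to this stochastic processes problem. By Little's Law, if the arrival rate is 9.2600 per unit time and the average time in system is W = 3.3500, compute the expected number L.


Little's Law: L = lambda * W
= 9.2600 * 3.3500
= 31.0210

31.0210


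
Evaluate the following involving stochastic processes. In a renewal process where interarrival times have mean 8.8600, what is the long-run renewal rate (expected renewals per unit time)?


Long-run renewal rate = 1/E(X)
= 1/8.8600
= 0.1129

0.1129


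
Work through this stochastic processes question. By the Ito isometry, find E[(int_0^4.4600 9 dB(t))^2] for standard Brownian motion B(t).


By Ito isometry: E[(int f dB)^2] = int f^2 dt
= 9^2 * 4.4600
= 81 * 4.4600 = 361.2600

361.2600


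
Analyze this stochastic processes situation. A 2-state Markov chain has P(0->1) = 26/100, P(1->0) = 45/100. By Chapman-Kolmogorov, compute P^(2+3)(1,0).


P^5 = P^2 * P^3
Computing via matrix multiplication of the transition matrix.
Entry (1,0) of P^5 = 0.6325

0.6325


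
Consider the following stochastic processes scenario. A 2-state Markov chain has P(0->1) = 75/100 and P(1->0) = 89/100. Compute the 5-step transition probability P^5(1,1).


Computing P^5 by matrix multiplication.
P = [[0.2500, 0.7500], [0.8900, 0.1100]]
After raising P to the power 5:
P^5(1,1) = 0.3990

0.3990


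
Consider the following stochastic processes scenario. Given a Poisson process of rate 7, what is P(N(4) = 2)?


P(N(t)=k) = (lambda*t)^k * exp(-lambda*t) / k!
lambda*t = 28
= 28^2 * exp(-28) / 2!
= 784 * 6.9144e-13 / 2
= 2.7104e-10

2.7104e-10


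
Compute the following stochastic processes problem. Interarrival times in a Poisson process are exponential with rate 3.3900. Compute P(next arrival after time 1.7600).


P(X > t) = exp(-lambda * t)
= exp(-3.3900 * 1.7600)
= exp(-5.9664) = 0.0026

0.0026


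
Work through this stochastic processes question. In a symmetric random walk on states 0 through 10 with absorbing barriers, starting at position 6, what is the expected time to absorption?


For symmetric RW on 0,...,N with absorbing barriers, E(i) = i*(N-i)
E(6) = 6 * 4 = 24

24


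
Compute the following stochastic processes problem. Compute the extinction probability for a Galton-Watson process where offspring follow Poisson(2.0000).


Since mu = 2.0000 > 1, extinction prob q < 1.
Solve s = exp(mu*(s-1)) iteratively.
q = 0.2032

0.2032


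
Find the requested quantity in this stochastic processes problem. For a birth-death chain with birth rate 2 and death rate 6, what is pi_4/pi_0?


For birth-death process, pi_n/pi_0 = (lambda/mu)^n
= (2/6)^4
= 0.0123

0.0123


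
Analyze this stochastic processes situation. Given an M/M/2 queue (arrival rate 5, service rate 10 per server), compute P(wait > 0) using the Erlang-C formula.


a = lambda/mu = 0.5000
rho = a/c = 0.2500
Erlang-C formula applied:
C(c,a) = 0.1000

0.1000


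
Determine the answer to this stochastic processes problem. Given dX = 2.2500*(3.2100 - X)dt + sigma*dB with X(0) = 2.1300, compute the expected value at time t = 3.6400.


E[X(t)] = mu + (X(0) - mu)*exp(-theta*t)
= 3.2100 + (2.1300 - 3.2100)*exp(-2.2500*3.6400)
= 3.2100 + -1.0800 * 2.7741e-04
= 3.2097

3.2097


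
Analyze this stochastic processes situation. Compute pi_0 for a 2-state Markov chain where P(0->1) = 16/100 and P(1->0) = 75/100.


Stationary distribution: pi_0 = p10/(p01+p10), pi_1 = p01/(p01+p10)
p01 = 0.1600, p10 = 0.7500
pi_0 = 0.8242

0.8242


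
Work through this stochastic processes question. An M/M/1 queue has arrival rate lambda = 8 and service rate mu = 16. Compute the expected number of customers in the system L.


rho = 8/16 = 0.5000
L = rho/(1-rho)
= 0.5000/0.5000
= 1.0000

1.0000


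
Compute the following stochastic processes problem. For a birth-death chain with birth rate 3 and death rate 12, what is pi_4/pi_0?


For birth-death process, pi_n/pi_0 = (lambda/mu)^n
= (3/12)^4
= 0.0039

0.0039


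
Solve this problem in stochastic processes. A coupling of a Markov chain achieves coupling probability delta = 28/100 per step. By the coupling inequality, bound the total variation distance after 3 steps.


TV distance bound <= (1-delta)^n
= (1 - 0.2800)^3
= 0.7200^3
= 0.3732

0.3732


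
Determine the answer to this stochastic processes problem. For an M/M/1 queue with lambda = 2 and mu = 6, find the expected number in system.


rho = 2/6 = 0.3333
L = rho/(1-rho)
= 0.3333/0.6667
= 0.5000

0.5000


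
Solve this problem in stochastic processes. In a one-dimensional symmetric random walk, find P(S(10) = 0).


P(S(10) = 0) = C(10,5) / 4^5
= 252 / 1024
= 0.2461

0.2461


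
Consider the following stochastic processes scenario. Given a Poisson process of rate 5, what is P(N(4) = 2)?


P(N(t)=k) = (lambda*t)^k * exp(-lambda*t) / k!
lambda*t = 20
= 20^2 * exp(-20) / 2!
= 400 * 2.0612e-09 / 2
= 4.1223e-07

4.1223e-07


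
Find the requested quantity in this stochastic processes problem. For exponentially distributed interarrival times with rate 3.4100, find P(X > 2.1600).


P(X > t) = exp(-lambda * t)
= exp(-3.4100 * 2.1600)
= exp(-7.3656) = 6.3265e-04

6.3265e-04


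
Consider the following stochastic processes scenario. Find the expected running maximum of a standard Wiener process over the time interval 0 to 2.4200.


E(max B(s)) = sqrt(2t/pi)
= sqrt(2*2.4200/pi)
= sqrt(1.5406)
= 1.2412

1.2412


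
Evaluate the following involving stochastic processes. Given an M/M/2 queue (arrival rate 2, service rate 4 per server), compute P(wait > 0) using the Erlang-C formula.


a = lambda/mu = 0.5000
rho = a/c = 0.2500
Erlang-C formula applied:
C(c,a) = 0.1000

0.1000


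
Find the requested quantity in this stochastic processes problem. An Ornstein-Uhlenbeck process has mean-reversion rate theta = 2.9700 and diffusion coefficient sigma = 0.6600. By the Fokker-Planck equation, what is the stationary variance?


Stationary variance = sigma^2 / (2*theta)
= 0.6600^2 / (2*2.9700)
= 0.4356 / 5.9400
= 0.0733

0.0733


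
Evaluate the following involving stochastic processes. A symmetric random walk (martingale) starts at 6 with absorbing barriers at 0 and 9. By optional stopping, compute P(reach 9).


By optional stopping theorem: E(M at tau) = M(0) = 6
P(hit 9)*9 + P(hit 0)*0 = 6
P(hit 9) = (6 - 0)/(9 - 0) = 2/3 = 0.6667

0.6667


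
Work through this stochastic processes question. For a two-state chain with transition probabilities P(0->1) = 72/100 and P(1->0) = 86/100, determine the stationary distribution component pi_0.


Stationary distribution: pi_0 = p10/(p01+p10), pi_1 = p01/(p01+p10)
p01 = 0.7200, p10 = 0.8600
pi_0 = 0.5443

0.5443


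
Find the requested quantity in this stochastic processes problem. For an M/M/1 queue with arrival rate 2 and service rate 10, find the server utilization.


rho = lambda/mu
= 2/10
= 0.2000

0.2000


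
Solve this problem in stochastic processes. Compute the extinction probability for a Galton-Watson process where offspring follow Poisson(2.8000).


Since mu = 2.8000 > 1, extinction prob q < 1.
Solve s = exp(mu*(s-1)) iteratively.
q = 0.0750

0.0750


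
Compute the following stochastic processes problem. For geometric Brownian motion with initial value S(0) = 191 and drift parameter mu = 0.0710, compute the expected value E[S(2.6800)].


E[S(t)] = S(0) * exp(mu * t)
= 191 * exp(0.0710 * 2.6800)
= 191 * 1.2096
= 231.0314

231.0314


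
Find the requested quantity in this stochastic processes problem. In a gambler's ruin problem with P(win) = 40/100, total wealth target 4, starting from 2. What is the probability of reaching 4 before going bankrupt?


Gambler's ruin formula:
r = q/p = 0.6000/0.4000 = 1.5000
P(win) = (1 - r^i)/(1 - r^N)
= (1 - 1.5000^2)/(1 - 1.5000^4)
= 0.3077

0.3077


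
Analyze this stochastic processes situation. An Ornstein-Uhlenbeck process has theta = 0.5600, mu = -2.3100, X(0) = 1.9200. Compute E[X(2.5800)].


E[X(t)] = mu + (X(0) - mu)*exp(-theta*t)
= -2.3100 + (1.9200 - -2.3100)*exp(-0.5600*2.5800)
= -2.3100 + 4.2300 * 0.2358
= -1.3126

-1.3126


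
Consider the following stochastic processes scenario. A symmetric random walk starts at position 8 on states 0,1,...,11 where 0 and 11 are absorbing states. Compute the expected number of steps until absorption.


For symmetric RW on 0,...,N with absorbing barriers, E(i) = i*(N-i)
E(8) = 8 * 3 = 24

24


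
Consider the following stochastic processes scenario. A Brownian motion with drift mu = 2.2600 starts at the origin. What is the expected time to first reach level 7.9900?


Expected first passage time = a/mu
= 7.9900/2.2600
= 3.5354

3.5354


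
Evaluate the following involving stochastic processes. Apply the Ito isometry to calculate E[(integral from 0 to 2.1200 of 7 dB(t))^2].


By Ito isometry: E[(int f dB)^2] = int f^2 dt
= 7^2 * 2.1200
= 49 * 2.1200 = 103.8800

103.8800


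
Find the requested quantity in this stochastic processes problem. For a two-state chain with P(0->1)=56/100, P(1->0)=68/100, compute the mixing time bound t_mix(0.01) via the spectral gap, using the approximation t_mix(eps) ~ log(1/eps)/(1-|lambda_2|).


lambda_2 = |1 - p01 - p10| = |1 - 0.5600 - 0.6800| = 0.2400
t_mix ~ log(1/eps)/(1 - |lambda_2|)
= log(100)/(1 - 0.2400) = 4.6052/0.7600
= 6.0594

6.0594


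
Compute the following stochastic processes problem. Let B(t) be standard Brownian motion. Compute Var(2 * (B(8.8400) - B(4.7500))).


Var(alpha*(B(t)-B(s))) = alpha^2 * (t-s)
= 2^2 * (8.8400 - 4.7500)
= 4 * 4.0900
= 16.3600

16.3600


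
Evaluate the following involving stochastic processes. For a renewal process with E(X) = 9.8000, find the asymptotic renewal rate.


Long-run renewal rate = 1/E(X)
= 1/9.8000
= 0.1020

0.1020


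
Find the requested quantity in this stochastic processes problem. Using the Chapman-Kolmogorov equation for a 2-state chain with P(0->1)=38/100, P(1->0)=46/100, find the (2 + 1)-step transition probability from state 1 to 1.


P^3 = P^2 * P^1
Computing via matrix multiplication of the transition matrix.
Entry (1,1) of P^3 = 0.4546

0.4546


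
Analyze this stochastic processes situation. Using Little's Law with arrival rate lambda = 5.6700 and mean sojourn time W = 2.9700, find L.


Little's Law: L = lambda * W
= 5.6700 * 2.9700
= 16.8399

16.8399


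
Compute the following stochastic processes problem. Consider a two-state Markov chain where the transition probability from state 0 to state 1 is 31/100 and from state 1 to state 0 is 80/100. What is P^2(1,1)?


Computing P^2 by matrix multiplication.
P = [[0.6900, 0.3100], [0.8000, 0.2000]]
After raising P to the power 2:
P^2(1,1) = 0.2880

0.2880


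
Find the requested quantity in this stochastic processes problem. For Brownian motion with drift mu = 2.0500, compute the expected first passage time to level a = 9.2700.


Expected first passage time = a/mu
= 9.2700/2.0500
= 4.5220

4.5220


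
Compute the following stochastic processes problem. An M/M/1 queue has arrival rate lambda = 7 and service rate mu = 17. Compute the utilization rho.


rho = lambda/mu
= 7/17
= 0.4118

0.4118


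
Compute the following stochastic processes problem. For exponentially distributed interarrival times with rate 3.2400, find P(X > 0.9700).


P(X > t) = exp(-lambda * t)
= exp(-3.2400 * 0.9700)
= exp(-3.1428) = 0.0432

0.0432


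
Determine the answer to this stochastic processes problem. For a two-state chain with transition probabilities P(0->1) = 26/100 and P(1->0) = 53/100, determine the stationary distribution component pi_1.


Stationary distribution: pi_0 = p10/(p01+p10), pi_1 = p01/(p01+p10)
p01 = 0.2600, p10 = 0.5300
pi_1 = 0.3291

0.3291


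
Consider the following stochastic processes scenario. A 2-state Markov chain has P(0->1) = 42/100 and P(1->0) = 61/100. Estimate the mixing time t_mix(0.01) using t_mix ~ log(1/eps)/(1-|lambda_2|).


lambda_2 = |1 - p01 - p10| = |1 - 0.4200 - 0.6100| = 0.0300
t_mix ~ log(1/eps)/(1 - |lambda_2|)
= log(100)/(1 - 0.0300) = 4.6052/0.9700
= 4.7476

4.7476


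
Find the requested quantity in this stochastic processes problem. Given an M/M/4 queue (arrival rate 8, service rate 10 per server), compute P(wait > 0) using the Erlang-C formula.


a = lambda/mu = 0.8000
rho = a/c = 0.2000
Erlang-C formula applied:
C(c,a) = 0.0096

0.0096


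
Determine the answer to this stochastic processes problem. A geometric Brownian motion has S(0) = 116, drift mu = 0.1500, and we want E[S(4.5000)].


E[S(t)] = S(0) * exp(mu * t)
= 116 * exp(0.1500 * 4.5000)
= 116 * 1.9640
= 227.8278

227.8278


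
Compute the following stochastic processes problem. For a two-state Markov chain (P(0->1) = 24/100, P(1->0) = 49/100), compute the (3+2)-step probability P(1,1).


P^5 = P^3 * P^2
Computing via matrix multiplication of the transition matrix.
Entry (1,1) of P^5 = 0.3297

0.3297


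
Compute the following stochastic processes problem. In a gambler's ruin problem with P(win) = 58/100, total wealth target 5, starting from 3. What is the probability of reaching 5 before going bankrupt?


Gambler's ruin formula:
r = q/p = 0.4200/0.5800 = 0.7241
P(win) = (1 - r^i)/(1 - r^N)
= (1 - 0.7241^3)/(1 - 0.7241^5)
= 0.7745

0.7745


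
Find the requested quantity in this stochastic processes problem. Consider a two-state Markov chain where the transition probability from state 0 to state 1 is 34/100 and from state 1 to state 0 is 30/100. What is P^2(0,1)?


Computing P^2 by matrix multiplication.
P = [[0.6600, 0.3400], [0.3000, 0.7000]]
After raising P to the power 2:
P^2(0,1) = 0.4624

0.4624


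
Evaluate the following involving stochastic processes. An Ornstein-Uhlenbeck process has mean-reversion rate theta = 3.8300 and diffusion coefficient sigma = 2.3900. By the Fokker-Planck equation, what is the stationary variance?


Stationary variance = sigma^2 / (2*theta)
= 2.3900^2 / (2*3.8300)
= 5.7121 / 7.6600
= 0.7457

0.7457


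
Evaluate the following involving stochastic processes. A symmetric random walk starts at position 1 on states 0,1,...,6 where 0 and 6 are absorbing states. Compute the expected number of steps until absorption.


For symmetric RW on 0,...,N with absorbing barriers, E(i) = i*(N-i)
E(1) = 1 * 5 = 5

5


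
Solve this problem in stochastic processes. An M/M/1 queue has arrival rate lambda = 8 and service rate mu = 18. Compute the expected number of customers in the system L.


rho = 8/18 = 0.4444
L = rho/(1-rho)
= 0.4444/0.5556
= 0.8000

0.8000


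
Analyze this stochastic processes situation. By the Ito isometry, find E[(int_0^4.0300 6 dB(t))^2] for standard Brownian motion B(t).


By Ito isometry: E[(int f dB)^2] = int f^2 dt
= 6^2 * 4.0300
= 36 * 4.0300 = 145.0800

145.0800


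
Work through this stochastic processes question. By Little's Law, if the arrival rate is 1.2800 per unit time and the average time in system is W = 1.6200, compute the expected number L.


Little's Law: L = lambda * W
= 1.2800 * 1.6200
= 2.0736

2.0736


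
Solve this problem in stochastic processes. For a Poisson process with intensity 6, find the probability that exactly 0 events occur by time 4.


P(N(t)=k) = (lambda*t)^k * exp(-lambda*t) / k!
lambda*t = 24
= 24^0 * exp(-24) / 0!
= 1 * 3.7751e-11 / 1
= 3.7751e-11

3.7751e-11


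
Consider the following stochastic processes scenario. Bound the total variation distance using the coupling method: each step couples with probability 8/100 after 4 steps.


TV distance bound <= (1-delta)^n
= (1 - 0.0800)^4
= 0.9200^4
= 0.7164

0.7164


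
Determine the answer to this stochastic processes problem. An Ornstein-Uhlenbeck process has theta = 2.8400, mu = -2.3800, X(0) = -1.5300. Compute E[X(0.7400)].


E[X(t)] = mu + (X(0) - mu)*exp(-theta*t)
= -2.3800 + (-1.5300 - -2.3800)*exp(-2.8400*0.7400)
= -2.3800 + 0.8500 * 0.1223
= -2.2761

-2.2761


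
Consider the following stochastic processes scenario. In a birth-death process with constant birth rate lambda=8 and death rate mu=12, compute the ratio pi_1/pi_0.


For birth-death process, pi_n/pi_0 = (lambda/mu)^n
= (8/12)^1
= 0.6667

0.6667


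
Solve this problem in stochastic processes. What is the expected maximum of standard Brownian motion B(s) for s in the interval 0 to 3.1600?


E(max B(s)) = sqrt(2t/pi)
= sqrt(2*3.1600/pi)
= sqrt(2.0117)
= 1.4184

1.4184


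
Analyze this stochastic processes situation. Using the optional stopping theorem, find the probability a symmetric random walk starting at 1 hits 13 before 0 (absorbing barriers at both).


By optional stopping theorem: E(M at tau) = M(0) = 1
P(hit 13)*13 + P(hit 0)*0 = 1
P(hit 13) = (1 - 0)/(13 - 0) = 1/13 = 0.0769

0.0769


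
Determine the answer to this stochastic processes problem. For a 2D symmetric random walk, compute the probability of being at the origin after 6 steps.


P = C(6,3)^2 / 4^6
= 20^2 / 4096
= 400 / 4096
= 0.0977

0.0977


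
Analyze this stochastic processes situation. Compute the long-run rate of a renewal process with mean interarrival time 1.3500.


Long-run renewal rate = 1/E(X)
= 1/1.3500
= 0.7407

0.7407


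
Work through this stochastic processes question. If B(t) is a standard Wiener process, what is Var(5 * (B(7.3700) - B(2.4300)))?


Var(alpha*(B(t)-B(s))) = alpha^2 * (t-s)
= 5^2 * (7.3700 - 2.4300)
= 25 * 4.9400
= 123.5000

123.5000


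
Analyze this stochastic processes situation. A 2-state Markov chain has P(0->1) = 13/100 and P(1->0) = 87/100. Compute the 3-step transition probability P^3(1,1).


Computing P^3 by matrix multiplication.
P = [[0.8700, 0.1300], [0.8700, 0.1300]]
After raising P to the power 3:
P^3(1,1) = 0.1300

0.1300


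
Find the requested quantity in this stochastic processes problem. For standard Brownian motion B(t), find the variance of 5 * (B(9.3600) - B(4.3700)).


Var(alpha*(B(t)-B(s))) = alpha^2 * (t-s)
= 5^2 * (9.3600 - 4.3700)
= 25 * 4.9900
= 124.7500

124.7500


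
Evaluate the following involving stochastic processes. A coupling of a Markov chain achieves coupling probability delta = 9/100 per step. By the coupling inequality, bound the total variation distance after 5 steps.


TV distance bound <= (1-delta)^n
= (1 - 0.0900)^5
= 0.9100^5
= 0.6240

0.6240


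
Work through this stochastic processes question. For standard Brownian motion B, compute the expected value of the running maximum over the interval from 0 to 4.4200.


E(max B(s)) = sqrt(2t/pi)
= sqrt(2*4.4200/pi)
= sqrt(2.8139)
= 1.6775

1.6775


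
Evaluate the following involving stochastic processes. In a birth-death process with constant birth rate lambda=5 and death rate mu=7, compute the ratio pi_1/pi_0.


For birth-death process, pi_n/pi_0 = (lambda/mu)^n
= (5/7)^1
= 0.7143

0.7143


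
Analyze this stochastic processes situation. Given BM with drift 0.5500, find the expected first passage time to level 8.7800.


Expected first passage time = a/mu
= 8.7800/0.5500
= 15.9636

15.9636


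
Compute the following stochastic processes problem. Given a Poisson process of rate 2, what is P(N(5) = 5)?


P(N(t)=k) = (lambda*t)^k * exp(-lambda*t) / k!
lambda*t = 10
= 10^5 * exp(-10) / 5!
= 100000 * 4.5400e-05 / 120
= 0.0378

0.0378


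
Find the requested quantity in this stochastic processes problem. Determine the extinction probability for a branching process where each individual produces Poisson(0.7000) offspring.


Since mu = 0.7000 <= 1, extinction probability = 1.

1.0000


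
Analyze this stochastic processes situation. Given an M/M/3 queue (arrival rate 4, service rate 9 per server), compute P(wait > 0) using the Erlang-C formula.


a = lambda/mu = 0.4444
rho = a/c = 0.1481
Erlang-C formula applied:
C(c,a) = 0.0110

0.0110


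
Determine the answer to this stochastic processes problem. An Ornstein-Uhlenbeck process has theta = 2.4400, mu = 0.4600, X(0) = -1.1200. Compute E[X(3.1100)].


E[X(t)] = mu + (X(0) - mu)*exp(-theta*t)
= 0.4600 + (-1.1200 - 0.4600)*exp(-2.4400*3.1100)
= 0.4600 + -1.5800 * 5.0629e-04
= 0.4592

0.4592


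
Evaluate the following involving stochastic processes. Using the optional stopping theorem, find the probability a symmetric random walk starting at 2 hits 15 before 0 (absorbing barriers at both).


By optional stopping theorem: E(M at tau) = M(0) = 2
P(hit 15)*15 + P(hit 0)*0 = 2
P(hit 15) = (2 - 0)/(15 - 0) = 2/15 = 0.1333

0.1333


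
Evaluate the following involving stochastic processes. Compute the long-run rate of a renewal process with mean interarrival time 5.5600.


Long-run renewal rate = 1/E(X)
= 1/5.5600
= 0.1799

0.1799


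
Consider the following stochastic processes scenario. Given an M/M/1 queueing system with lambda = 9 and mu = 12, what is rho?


rho = lambda/mu
= 9/12
= 0.7500

0.7500


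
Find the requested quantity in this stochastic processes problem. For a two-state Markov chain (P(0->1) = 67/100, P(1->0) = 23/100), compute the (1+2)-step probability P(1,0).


P^3 = P^1 * P^2
Computing via matrix multiplication of the transition matrix.
Entry (1,0) of P^3 = 0.2553

0.2553


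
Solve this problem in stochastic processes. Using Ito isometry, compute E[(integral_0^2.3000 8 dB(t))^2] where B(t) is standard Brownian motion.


By Ito isometry: E[(int f dB)^2] = int f^2 dt
= 8^2 * 2.3000
= 64 * 2.3000 = 147.2000

147.2000


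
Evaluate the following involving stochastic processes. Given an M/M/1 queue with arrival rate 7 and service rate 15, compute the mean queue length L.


rho = 7/15 = 0.4667
L = rho/(1-rho)
= 0.4667/0.5333
= 0.8750

0.8750


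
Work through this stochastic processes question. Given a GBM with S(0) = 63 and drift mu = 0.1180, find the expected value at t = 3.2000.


E[S(t)] = S(0) * exp(mu * t)
= 63 * exp(0.1180 * 3.2000)
= 63 * 1.4588
= 91.9031

91.9031


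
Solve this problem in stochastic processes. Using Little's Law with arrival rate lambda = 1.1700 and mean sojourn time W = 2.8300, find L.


Little's Law: L = lambda * W
= 1.1700 * 2.8300
= 3.3111

3.3111


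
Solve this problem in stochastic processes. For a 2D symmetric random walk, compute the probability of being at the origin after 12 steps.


P = C(12,6)^2 / 4^12
= 924^2 / 16777216
= 853776 / 16777216
= 0.0509

0.0509


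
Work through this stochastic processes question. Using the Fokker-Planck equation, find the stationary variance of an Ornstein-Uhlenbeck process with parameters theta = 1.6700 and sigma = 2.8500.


Stationary variance = sigma^2 / (2*theta)
= 2.8500^2 / (2*1.6700)
= 8.1225 / 3.3400
= 2.4319

2.4319


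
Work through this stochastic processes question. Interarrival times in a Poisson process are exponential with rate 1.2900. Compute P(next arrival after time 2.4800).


P(X > t) = exp(-lambda * t)
= exp(-1.2900 * 2.4800)
= exp(-3.1992) = 0.0408

0.0408


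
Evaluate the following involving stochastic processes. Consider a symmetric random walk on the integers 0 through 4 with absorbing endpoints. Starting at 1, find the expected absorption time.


For symmetric RW on 0,...,N with absorbing barriers, E(i) = i*(N-i)
E(1) = 1 * 3 = 3

3


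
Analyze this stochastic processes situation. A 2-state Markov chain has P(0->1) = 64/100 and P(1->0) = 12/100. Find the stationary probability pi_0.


Stationary distribution: pi_0 = p10/(p01+p10), pi_1 = p01/(p01+p10)
p01 = 0.6400, p10 = 0.1200
pi_0 = 0.1579

0.1579


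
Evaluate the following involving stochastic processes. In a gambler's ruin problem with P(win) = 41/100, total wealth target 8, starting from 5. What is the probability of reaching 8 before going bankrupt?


Gambler's ruin formula:
r = q/p = 0.5900/0.4100 = 1.4390
P(win) = (1 - r^i)/(1 - r^N)
= (1 - 1.4390^5)/(1 - 1.4390^8)
= 0.2974

0.2974


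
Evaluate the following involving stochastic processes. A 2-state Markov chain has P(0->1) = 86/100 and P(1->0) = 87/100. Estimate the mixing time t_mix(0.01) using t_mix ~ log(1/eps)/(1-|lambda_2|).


lambda_2 = |1 - p01 - p10| = |1 - 0.8600 - 0.8700| = 0.7300
t_mix ~ log(1/eps)/(1 - |lambda_2|)
= log(100)/(1 - 0.7300) = 4.6052/0.2700
= 17.0562

17.0562


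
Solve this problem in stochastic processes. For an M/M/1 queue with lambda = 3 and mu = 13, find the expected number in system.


rho = 3/13 = 0.2308
L = rho/(1-rho)
= 0.2308/0.7692
= 0.3000

0.3000


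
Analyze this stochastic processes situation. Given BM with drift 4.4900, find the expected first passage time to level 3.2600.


Expected first passage time = a/mu
= 3.2600/4.4900
= 0.7261

0.7261


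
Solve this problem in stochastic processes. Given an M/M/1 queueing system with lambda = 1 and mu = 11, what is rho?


rho = lambda/mu
= 1/11
= 0.0909

0.0909


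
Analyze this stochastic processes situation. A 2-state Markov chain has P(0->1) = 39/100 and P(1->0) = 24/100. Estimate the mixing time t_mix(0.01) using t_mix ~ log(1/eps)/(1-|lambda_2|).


lambda_2 = |1 - p01 - p10| = |1 - 0.3900 - 0.2400| = 0.3700
t_mix ~ log(1/eps)/(1 - |lambda_2|)
= log(100)/(1 - 0.3700) = 4.6052/0.6300
= 7.3098

7.3098


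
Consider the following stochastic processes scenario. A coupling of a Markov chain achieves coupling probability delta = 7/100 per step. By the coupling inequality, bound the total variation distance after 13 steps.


TV distance bound <= (1-delta)^n
= (1 - 0.0700)^13
= 0.9300^13
= 0.3893

0.3893


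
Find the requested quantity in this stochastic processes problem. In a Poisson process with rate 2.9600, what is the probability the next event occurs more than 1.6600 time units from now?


P(X > t) = exp(-lambda * t)
= exp(-2.9600 * 1.6600)
= exp(-4.9136) = 0.0073

0.0073


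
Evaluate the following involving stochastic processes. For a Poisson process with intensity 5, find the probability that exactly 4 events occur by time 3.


P(N(t)=k) = (lambda*t)^k * exp(-lambda*t) / k!
lambda*t = 15
= 15^4 * exp(-15) / 4!
= 50625 * 3.0590e-07 / 24
= 6.4526e-04

6.4526e-04


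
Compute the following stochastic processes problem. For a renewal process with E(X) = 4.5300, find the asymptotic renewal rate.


Long-run renewal rate = 1/E(X)
= 1/4.5300
= 0.2208

0.2208


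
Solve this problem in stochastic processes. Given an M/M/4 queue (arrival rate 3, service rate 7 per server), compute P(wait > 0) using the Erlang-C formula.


a = lambda/mu = 0.4286
rho = a/c = 0.1071
Erlang-C formula applied:
C(c,a) = 0.0010

0.0010


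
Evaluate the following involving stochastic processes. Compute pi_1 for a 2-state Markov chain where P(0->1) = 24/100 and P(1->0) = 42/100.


Stationary distribution: pi_0 = p10/(p01+p10), pi_1 = p01/(p01+p10)
p01 = 0.2400, p10 = 0.4200
pi_1 = 0.3636

0.3636


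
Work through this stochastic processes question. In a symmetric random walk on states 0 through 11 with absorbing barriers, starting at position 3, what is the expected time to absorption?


For symmetric RW on 0,...,N with absorbing barriers, E(i) = i*(N-i)
E(3) = 3 * 8 = 24

24


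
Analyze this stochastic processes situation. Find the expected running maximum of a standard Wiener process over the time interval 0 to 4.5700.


E(max B(s)) = sqrt(2t/pi)
= sqrt(2*4.5700/pi)
= sqrt(2.9094)
= 1.7057

1.7057


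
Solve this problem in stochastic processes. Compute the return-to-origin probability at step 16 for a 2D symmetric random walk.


P = C(16,8)^2 / 4^16
= 12870^2 / 4294967296
= 165636900 / 4294967296
= 0.0386

0.0386


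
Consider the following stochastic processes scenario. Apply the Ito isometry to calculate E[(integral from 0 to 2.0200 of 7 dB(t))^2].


By Ito isometry: E[(int f dB)^2] = int f^2 dt
= 7^2 * 2.0200
= 49 * 2.0200 = 98.9800

98.9800


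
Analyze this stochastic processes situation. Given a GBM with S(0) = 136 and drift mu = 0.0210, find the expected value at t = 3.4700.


E[S(t)] = S(0) * exp(mu * t)
= 136 * exp(0.0210 * 3.4700)
= 136 * 1.0756
= 146.2803

146.2803


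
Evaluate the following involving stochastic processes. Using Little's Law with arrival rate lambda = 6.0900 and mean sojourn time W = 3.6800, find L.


Little's Law: L = lambda * W
= 6.0900 * 3.6800
= 22.4112

22.4112


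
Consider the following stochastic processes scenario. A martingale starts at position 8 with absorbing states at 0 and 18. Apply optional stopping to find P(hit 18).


By optional stopping theorem: E(M at tau) = M(0) = 8
P(hit 18)*18 + P(hit 0)*0 = 8
P(hit 18) = (8 - 0)/(18 - 0) = 4/9 = 0.4444

0.4444
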